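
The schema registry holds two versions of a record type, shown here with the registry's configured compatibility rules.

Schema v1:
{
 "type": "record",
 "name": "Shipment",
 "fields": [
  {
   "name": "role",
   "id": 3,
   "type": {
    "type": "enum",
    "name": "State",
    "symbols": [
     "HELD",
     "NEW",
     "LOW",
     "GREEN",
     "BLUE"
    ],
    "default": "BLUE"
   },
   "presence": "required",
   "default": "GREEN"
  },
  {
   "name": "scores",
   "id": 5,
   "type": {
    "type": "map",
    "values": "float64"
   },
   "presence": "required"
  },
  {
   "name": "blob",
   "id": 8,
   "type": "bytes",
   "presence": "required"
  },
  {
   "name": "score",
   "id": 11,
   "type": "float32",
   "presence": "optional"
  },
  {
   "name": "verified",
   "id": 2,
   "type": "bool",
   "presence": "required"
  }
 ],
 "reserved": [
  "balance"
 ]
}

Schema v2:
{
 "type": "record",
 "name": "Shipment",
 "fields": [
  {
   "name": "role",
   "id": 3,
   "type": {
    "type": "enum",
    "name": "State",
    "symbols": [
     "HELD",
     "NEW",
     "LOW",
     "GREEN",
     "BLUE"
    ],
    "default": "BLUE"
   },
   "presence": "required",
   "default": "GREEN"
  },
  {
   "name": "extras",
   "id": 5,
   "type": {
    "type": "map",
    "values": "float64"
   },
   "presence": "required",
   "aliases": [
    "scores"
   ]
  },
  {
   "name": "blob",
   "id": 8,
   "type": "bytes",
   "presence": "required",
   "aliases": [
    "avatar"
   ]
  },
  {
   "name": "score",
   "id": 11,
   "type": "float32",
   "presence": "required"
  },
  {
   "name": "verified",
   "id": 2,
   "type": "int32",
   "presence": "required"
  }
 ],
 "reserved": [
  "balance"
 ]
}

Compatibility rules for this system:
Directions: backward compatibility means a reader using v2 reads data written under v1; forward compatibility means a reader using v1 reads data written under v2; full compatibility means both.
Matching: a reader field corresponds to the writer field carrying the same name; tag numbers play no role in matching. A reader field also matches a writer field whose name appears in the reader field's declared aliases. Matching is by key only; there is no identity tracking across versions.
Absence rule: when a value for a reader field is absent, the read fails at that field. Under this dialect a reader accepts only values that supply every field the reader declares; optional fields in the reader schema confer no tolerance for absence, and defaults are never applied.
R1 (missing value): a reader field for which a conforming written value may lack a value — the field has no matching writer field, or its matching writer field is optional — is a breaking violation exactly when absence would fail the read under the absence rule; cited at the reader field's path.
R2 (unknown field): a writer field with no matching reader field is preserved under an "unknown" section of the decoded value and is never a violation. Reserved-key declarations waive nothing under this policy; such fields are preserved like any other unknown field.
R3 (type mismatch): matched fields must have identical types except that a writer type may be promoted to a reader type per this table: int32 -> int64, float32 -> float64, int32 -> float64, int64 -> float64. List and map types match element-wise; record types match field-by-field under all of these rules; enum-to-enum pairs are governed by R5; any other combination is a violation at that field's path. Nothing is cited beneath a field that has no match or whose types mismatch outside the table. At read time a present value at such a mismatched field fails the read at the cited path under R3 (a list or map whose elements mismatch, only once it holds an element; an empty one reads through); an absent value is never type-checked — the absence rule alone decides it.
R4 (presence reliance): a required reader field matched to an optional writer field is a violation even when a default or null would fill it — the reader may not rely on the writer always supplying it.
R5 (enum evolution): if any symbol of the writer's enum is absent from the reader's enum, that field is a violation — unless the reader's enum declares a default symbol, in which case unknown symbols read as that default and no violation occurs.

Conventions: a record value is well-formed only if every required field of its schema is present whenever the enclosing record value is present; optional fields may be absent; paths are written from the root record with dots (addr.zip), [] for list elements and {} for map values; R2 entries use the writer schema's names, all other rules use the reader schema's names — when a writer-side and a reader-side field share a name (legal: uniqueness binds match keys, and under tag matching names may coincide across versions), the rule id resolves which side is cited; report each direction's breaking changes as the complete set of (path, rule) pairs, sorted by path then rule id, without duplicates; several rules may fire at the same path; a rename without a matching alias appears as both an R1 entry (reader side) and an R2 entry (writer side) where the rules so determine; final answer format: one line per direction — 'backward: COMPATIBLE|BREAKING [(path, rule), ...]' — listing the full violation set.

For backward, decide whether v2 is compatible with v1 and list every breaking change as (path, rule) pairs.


each type pair in Shipment: writer, then reader
backward analysis of Shipment with v2 as reader and v1 as writer:
  role: State -> State, writer required; from role
  extras: map<string, float64> -> map<string, float64>, writer required; from scores
  blob: bytes -> bytes, writer required; from blob
  score: float32 -> float32, writer optional; from score
  verified: bool -> int32, writer required; from verified
  violation R1 at score
  violation R4 at score
  violation R3 at verified
  backward on Shipment therefore BREAKING (3)
diffs on Shipment not affecting the asked answer:
  renamed field scores to extras in record Shipment (alias scores declared on the renamed field) -> affects forward compatibility only, which is not asked

backward: BREAKING [(score, R1), (score, R4), (verified, R3)]


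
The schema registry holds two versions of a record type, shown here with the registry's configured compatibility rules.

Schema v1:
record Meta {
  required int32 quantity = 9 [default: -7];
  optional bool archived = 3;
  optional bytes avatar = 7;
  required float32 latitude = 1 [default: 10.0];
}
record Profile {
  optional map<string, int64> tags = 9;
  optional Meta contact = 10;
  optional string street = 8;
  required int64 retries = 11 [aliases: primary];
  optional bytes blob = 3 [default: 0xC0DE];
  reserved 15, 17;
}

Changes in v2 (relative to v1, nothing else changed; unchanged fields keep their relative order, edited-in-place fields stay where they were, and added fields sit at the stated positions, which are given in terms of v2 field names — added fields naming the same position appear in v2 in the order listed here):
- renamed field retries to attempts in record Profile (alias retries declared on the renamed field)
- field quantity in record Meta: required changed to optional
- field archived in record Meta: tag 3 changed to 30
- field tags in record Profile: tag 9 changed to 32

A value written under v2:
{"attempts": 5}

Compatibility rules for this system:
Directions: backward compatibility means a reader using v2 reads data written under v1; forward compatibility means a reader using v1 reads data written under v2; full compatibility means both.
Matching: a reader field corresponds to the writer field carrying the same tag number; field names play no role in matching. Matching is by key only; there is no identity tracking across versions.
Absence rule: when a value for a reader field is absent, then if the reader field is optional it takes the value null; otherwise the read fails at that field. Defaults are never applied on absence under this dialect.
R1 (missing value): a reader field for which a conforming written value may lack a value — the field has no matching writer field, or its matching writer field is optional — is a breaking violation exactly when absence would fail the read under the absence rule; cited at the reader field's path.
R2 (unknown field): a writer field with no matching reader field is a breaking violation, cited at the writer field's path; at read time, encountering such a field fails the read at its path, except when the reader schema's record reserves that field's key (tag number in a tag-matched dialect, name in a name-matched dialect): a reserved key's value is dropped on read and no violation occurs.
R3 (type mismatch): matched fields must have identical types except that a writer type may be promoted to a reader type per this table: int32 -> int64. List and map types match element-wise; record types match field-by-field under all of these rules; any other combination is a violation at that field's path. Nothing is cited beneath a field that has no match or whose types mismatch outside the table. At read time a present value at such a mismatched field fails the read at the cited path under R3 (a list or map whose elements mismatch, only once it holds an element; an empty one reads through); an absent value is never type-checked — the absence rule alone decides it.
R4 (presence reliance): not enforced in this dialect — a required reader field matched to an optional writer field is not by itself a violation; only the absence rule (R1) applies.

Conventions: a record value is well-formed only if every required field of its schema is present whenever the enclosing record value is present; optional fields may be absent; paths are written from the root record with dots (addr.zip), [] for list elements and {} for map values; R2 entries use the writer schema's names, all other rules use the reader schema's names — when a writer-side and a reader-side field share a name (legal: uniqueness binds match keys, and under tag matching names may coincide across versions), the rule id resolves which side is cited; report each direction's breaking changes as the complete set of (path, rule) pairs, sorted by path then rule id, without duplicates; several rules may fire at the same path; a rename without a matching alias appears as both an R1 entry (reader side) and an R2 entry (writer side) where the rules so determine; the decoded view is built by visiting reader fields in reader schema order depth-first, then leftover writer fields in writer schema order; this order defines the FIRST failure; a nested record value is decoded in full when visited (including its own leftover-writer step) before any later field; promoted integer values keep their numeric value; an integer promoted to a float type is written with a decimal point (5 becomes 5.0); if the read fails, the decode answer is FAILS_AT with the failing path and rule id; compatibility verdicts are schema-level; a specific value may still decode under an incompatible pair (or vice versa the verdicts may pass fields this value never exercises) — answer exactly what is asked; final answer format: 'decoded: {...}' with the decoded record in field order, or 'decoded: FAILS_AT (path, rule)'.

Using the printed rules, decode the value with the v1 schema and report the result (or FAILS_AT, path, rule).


the writer's type comes first in each Profile pair
decode walk for Profile under reader schema v1:
  tags := null (absent, optional -> null)
  contact := null (absent, optional -> null)
  street := null (absent, optional -> null)
  retries := 5 (from writer attempts)
  blob := null (absent, optional -> null)
  => decoded: {"tags": null, "contact": null, "street": null, "retries": 5, "blob": null}
the rest of the Profile diff is inert for this question:
  renamed field retries to attempts in record Profile (alias retries declared on the renamed field) -> no rule fires on it and the decoded Profile view is identical with or without it
  field quantity in record Meta: required changed to optional -> a verdict-level change on Profile — the shown value reads the same
  field archived in record Meta: tag 3 changed to 30 -> a verdict-level change on Profile — the shown value reads the same
  field tags in record Profile: tag 9 changed to 32 -> a verdict-level change on Profile — the shown value reads the same

decoded: {"tags": null, "contact": null, "street": null, "retries": 5, "blob": null}


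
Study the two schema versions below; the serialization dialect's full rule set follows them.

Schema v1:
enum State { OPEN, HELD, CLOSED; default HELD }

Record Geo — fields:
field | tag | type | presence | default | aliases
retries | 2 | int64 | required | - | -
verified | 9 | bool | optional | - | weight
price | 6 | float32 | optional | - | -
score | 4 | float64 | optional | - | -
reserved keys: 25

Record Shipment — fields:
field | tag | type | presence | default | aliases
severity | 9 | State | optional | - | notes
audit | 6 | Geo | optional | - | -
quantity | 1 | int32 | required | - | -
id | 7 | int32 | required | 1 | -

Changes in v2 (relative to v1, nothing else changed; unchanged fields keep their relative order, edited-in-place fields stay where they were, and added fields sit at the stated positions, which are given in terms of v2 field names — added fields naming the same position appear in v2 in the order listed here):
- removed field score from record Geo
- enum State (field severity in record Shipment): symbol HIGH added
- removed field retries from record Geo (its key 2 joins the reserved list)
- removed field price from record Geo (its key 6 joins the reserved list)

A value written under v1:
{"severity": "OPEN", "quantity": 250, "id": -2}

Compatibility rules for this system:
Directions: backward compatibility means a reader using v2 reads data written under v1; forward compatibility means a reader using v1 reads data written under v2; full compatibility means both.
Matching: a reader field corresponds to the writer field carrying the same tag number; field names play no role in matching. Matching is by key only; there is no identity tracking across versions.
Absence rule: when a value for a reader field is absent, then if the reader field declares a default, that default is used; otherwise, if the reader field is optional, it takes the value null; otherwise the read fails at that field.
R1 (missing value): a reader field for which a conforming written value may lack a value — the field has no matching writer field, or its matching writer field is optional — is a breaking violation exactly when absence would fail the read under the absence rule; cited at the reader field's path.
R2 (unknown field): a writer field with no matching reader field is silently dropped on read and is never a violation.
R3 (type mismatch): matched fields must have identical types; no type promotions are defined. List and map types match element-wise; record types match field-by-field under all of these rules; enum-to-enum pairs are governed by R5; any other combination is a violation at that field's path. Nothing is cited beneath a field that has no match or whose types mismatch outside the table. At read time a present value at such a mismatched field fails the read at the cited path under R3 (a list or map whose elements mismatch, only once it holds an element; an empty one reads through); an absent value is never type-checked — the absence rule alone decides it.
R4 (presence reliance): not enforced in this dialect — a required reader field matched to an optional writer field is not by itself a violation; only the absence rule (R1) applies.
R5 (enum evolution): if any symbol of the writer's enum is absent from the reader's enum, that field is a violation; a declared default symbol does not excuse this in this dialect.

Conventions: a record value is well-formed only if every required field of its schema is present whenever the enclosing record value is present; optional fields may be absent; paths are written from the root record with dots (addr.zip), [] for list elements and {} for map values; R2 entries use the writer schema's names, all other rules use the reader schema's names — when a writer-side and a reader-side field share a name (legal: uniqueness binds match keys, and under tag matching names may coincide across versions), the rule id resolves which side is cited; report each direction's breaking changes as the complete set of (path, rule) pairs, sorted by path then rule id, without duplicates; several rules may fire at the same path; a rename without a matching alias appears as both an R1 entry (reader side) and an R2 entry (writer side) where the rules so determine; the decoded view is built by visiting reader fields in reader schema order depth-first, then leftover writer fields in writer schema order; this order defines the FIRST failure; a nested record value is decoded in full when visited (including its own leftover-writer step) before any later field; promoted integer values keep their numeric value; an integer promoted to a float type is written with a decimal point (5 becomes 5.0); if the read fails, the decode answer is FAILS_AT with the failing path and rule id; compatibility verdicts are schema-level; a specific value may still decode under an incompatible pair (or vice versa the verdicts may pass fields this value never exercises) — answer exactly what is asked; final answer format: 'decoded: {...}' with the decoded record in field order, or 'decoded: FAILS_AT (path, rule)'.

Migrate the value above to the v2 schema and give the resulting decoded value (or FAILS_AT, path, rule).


decoded: {"severity": "OPEN", "audit": null, "quantity": 250, "id": -2}

the writer's type comes first in each Shipment pair
decode walk for Shipment under reader schema v2:
  severity := "OPEN"
  audit := null (not supplied -> null)
  quantity := 250
  id := -2
  => decoded: {"severity": "OPEN", "audit": null, "quantity": 250, "id": -2}
the rest of the Shipment diff is inert for this question:
  removed field score from record Geo -> inert under this dialect — no rule fires on Shipment and the result does not move
  enum State (field severity in record Shipment): symbol HIGH added -> affects the rule determinations only; this particular Shipment value decodes identically
  removed field retries from record Geo (its key 2 joins the reserved list) -> affects the rule determinations only; this particular Shipment value decodes identically
  removed field price from record Geo (its key 6 joins the reserved list) -> inert under this dialect — no rule fires on Shipment and the result does not move


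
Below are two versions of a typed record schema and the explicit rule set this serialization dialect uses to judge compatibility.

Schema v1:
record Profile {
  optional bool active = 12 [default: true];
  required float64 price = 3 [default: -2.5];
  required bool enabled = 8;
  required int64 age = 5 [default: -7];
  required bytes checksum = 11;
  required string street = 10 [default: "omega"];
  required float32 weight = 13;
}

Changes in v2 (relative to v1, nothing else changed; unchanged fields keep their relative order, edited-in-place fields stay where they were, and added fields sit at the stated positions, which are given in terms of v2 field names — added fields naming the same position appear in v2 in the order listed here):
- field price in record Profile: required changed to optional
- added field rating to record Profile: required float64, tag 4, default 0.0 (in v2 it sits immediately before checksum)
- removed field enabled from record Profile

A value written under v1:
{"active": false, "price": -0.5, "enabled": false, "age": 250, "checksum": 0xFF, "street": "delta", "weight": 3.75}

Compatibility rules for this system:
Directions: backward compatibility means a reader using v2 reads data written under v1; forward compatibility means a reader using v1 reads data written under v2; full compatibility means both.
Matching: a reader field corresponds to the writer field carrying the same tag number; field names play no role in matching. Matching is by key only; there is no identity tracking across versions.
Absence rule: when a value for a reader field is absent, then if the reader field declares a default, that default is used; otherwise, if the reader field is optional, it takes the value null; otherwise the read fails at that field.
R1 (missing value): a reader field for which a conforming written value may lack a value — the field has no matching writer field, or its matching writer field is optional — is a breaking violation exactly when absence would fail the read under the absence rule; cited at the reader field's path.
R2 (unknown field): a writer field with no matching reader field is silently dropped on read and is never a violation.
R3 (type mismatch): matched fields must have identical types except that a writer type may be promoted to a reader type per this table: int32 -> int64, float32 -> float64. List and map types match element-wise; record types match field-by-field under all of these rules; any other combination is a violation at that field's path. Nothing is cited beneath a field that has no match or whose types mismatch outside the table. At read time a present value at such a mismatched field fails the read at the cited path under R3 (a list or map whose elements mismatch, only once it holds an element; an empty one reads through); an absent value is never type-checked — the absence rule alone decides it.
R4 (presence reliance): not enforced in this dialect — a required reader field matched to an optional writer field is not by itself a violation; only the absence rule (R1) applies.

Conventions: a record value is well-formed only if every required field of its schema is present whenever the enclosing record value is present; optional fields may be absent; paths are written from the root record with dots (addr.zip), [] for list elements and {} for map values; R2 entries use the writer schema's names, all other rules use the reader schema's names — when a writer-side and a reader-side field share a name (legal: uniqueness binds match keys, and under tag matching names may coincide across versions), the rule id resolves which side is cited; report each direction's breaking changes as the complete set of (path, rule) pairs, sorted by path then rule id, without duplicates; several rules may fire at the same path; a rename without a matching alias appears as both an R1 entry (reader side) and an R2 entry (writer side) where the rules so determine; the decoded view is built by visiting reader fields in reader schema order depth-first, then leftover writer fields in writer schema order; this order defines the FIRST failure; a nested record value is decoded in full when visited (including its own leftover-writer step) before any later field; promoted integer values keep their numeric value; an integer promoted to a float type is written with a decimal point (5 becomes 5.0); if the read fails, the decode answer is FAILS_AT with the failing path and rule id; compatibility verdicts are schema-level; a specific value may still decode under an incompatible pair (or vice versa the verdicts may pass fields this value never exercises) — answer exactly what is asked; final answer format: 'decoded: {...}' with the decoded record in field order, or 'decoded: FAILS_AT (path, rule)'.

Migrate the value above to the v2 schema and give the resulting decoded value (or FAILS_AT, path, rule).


decoded: {"active": false, "price": -0.5, "age": 250, "rating": 0.0, "checksum": 0xFF, "street": "delta", "weight": 3.75}

each type pair in Profile: writer, then reader
decode (reader v2):
  active := false
  price := -0.5
  age := 250
  rating := 0.0 (absent -> default)
  checksum := 0xFF
  street := "delta"
  weight := 3.75
  writer enabled: unknown -> dropped
  => decoded: {"active": false, "price": -0.5, "age": 250, "rating": 0.0, "checksum": 0xFF, "street": "delta", "weight": 3.75}
diffs on Profile not affecting the asked answer:
  field price in record Profile: required changed to optional -> inert under this dialect — no rule fires on Profile and the result does not move


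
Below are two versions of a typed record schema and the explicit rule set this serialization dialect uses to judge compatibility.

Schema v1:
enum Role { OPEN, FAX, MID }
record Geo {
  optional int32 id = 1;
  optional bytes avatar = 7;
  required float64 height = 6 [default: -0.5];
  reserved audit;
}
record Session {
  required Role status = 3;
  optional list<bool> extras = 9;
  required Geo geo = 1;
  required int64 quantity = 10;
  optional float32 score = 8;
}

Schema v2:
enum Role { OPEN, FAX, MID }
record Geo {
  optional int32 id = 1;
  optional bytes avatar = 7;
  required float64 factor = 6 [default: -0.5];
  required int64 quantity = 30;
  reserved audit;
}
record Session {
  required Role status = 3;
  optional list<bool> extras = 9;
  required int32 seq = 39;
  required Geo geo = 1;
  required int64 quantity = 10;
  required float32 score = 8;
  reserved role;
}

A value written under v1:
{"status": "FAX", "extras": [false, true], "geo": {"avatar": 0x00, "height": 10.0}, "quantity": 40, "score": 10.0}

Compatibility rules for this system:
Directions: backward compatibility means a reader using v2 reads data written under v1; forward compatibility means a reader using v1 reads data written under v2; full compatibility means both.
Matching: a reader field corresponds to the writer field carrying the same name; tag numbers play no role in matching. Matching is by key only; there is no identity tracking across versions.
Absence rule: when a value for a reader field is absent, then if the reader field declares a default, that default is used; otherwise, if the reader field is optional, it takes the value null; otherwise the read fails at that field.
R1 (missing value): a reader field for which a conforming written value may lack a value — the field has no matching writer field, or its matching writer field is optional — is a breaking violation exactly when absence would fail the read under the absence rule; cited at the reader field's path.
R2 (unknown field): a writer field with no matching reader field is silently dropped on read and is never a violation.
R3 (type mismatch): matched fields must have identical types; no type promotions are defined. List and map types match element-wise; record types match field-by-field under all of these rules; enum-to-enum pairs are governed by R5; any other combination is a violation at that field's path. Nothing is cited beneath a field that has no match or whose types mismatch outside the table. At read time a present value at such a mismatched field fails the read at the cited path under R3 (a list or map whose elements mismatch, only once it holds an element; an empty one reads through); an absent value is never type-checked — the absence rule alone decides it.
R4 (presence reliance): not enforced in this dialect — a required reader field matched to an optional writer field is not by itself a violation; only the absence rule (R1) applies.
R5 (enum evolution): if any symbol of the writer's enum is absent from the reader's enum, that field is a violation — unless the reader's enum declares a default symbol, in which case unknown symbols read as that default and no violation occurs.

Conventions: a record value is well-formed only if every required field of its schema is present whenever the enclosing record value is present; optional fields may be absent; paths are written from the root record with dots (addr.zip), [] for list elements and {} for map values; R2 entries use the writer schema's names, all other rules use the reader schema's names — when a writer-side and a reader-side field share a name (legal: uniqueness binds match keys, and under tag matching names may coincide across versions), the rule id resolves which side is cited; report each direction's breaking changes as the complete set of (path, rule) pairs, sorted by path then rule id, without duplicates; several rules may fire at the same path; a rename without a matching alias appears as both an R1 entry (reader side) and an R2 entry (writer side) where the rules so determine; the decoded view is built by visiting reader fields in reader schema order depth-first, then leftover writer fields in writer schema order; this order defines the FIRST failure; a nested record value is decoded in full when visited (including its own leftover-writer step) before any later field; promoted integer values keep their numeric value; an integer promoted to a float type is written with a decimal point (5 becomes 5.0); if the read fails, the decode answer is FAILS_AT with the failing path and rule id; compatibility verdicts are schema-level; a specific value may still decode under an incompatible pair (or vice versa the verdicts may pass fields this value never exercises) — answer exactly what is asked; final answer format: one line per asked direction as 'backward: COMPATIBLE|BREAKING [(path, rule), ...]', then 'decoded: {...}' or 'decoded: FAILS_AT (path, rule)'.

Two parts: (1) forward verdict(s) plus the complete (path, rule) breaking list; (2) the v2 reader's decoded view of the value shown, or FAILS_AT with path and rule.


the writer's type comes first in each Session pair
checking forward for Session: reader v1 against writer v2:
  status <- status (Role -> Role, writer required)
  extras <- extras (list<bool> -> list<bool>, writer optional)
  geo <- geo (Geo -> Geo, writer required)
  quantity <- quantity (int64 -> int64, writer required)
  score <- score (float32 -> float32, writer required)
  writer seq: unknown to reader
  geo.id <- geo.id (int32 -> int32, writer optional)
  geo.avatar <- geo.avatar (bytes -> bytes, writer optional)
  no writer field matches reader geo.height
  writer geo.factor: unknown to reader
  writer geo.quantity: unknown to reader
  => forward verdict for Session: COMPATIBLE, no violations
decoding the Session value with the v2 reader:
  status := "FAX"
  extras := [false, true]
  read fails at seq under R1 (no fill)
  => FAILS_AT (seq, R1)
checking off the Session differences that do not matter here:
  field score in record Session: optional changed to required -> affects backward compatibility only, which is not asked
  renamed field height to factor in record Geo -> no rule fires on it in Session's dialect; the asked verdict holds
  added field quantity to record Geo: required int64, tag 30 (in v2 it sits last) -> affects backward compatibility only, which is not asked

forward: COMPATIBLE []; decoded: FAILS_AT (seq, R1)


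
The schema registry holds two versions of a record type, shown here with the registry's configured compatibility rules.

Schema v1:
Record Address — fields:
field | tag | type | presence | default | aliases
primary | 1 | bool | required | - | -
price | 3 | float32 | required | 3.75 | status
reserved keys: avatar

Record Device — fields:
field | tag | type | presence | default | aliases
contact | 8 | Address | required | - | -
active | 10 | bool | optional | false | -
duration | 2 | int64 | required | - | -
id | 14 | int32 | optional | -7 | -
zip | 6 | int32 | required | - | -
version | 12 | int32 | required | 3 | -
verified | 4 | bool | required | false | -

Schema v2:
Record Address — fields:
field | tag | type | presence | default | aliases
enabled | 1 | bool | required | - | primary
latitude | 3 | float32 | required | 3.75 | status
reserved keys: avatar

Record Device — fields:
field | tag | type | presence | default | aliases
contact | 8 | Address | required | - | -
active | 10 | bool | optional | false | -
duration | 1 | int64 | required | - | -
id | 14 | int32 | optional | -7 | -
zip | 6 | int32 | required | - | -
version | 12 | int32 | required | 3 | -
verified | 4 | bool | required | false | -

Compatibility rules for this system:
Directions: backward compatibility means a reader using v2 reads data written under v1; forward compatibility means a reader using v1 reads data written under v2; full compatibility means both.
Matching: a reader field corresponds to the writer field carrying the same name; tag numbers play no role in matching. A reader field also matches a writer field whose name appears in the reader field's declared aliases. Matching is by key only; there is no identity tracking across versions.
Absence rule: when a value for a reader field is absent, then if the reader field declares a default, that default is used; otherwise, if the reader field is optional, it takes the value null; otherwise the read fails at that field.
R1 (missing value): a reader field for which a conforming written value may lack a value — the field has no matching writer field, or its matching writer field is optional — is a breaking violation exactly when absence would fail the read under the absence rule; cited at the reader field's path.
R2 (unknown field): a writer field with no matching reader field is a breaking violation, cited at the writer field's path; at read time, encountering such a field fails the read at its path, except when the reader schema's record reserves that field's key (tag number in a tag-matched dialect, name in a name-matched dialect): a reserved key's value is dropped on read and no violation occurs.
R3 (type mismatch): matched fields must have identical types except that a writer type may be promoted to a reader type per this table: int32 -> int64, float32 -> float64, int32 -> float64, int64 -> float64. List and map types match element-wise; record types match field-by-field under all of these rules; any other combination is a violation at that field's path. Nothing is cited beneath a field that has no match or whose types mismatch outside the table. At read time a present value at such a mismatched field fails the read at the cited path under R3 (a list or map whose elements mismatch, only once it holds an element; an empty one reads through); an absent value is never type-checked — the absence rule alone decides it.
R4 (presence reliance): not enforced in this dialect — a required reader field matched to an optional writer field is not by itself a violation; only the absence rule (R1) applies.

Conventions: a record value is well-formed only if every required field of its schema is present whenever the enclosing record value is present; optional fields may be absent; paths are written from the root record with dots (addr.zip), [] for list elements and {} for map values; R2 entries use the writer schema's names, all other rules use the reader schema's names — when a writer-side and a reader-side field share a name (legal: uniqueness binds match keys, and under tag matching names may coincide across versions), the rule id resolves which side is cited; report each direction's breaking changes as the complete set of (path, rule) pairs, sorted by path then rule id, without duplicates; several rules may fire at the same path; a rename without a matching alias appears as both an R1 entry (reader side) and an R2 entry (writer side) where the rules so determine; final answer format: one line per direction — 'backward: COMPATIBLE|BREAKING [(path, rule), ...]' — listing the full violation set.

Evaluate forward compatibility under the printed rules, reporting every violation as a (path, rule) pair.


the writer's type comes first in each Device pair
forward analysis of Device with v1 as reader and v2 as writer:
  contact: Address -> Address, writer required; from contact
  active: bool -> bool, writer optional; from active
  duration: int64 -> int64, writer required; from duration
  id: int32 -> int32, writer optional; from id
  zip: int32 -> int32, writer required; from zip
  version: int32 -> int32, writer required; from version
  verified: bool -> bool, writer required; from verified
  contact.primary: no writer-side match
  contact.price: no writer-side match
  writer field contact.enabled has no reader counterpart
  writer field contact.latitude has no reader counterpart
  breaking: (contact.enabled, R2)
  breaking: (contact.latitude, R2)
  breaking: (contact.primary, R1)
  => forward: BREAKING (3)
the other Device changes do not affect what is asked:
  field duration in record Device: tag 2 changed to 1 -> triggers nothing under Device's printed rules — same verdict

forward: BREAKING [(contact.enabled, R2), (contact.latitude, R2), (contact.primary, R1)]


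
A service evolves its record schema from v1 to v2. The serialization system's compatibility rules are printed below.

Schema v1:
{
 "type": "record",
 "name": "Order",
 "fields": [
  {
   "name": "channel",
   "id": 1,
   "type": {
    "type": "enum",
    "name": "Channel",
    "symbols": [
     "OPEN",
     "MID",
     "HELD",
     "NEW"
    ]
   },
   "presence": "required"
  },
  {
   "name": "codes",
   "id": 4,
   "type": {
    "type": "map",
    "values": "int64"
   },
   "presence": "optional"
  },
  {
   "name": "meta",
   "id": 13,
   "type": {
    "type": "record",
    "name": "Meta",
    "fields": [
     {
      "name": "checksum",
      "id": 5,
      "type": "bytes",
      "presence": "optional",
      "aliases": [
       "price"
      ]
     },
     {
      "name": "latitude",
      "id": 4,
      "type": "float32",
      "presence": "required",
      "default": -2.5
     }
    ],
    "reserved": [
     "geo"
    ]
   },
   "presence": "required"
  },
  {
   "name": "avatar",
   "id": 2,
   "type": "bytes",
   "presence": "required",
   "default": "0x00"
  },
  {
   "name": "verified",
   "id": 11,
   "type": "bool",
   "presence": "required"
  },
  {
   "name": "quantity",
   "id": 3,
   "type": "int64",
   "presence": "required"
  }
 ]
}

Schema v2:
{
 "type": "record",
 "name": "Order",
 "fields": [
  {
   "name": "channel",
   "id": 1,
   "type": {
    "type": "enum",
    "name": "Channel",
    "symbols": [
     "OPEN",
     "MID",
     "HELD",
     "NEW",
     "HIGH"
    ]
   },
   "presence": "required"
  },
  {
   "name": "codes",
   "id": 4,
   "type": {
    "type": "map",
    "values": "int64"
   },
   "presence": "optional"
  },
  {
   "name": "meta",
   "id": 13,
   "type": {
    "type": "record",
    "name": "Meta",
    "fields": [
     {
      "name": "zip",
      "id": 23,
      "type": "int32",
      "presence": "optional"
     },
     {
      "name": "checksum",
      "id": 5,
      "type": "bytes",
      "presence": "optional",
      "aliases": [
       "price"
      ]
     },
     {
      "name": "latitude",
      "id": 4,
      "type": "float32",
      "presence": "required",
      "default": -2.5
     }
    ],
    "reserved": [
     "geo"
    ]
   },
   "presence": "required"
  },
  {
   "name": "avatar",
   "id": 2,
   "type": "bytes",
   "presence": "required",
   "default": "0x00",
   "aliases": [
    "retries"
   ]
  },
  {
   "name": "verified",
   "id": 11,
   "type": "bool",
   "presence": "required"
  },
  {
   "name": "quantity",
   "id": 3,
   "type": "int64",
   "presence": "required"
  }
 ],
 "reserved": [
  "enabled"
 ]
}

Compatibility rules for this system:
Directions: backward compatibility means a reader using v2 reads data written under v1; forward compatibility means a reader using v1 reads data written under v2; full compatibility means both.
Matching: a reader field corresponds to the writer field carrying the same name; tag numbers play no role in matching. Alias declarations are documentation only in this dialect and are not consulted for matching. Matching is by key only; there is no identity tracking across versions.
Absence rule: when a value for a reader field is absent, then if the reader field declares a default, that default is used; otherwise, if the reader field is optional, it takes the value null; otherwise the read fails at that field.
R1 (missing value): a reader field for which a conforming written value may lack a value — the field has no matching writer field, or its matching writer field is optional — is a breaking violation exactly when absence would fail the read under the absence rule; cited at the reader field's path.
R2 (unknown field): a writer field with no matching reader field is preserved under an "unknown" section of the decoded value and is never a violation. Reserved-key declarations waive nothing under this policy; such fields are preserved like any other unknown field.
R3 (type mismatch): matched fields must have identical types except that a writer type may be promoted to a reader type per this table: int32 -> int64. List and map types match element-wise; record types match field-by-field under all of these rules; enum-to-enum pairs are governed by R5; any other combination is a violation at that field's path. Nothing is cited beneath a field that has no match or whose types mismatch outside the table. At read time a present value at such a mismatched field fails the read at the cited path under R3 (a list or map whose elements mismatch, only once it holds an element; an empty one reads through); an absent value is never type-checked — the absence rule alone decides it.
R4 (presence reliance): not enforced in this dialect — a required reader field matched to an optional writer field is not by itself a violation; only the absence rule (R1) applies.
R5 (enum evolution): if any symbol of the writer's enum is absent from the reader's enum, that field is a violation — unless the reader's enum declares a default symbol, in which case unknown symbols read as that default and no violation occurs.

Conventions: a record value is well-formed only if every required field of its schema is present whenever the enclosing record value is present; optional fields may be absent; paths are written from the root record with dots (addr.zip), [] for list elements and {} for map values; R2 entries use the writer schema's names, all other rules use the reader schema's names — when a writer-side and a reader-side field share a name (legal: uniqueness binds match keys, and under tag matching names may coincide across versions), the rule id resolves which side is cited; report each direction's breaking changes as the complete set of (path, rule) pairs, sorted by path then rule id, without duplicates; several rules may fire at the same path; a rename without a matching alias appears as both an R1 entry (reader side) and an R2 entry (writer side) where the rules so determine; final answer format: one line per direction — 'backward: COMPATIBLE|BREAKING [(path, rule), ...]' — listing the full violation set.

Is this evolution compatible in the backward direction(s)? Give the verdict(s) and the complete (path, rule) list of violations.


backward: COMPATIBLE []

the writer's type comes first in each Order pair
checking backward for Order: reader v2 against writer v1:
  channel <- channel (Channel -> Channel, writer required)
  codes <- codes (map<string, int64> -> map<string, int64>, writer optional)
  meta <- meta (Meta -> Meta, writer required)
  avatar <- avatar (bytes -> bytes, writer required)
  verified <- verified (bool -> bool, writer required)
  quantity <- quantity (int64 -> int64, writer required)
  meta.zip: no writer-side match
  meta.checksum <- meta.checksum (bytes -> bytes, writer optional)
  meta.latitude <- meta.latitude (float32 -> float32, writer required)
  nothing fires on Order: backward is COMPATIBLE
remaining Order differences; none change what is asked:
  added field zip to record Meta: optional int32, tag 23 (in v2 it sits immediately before checksum) -> fires no rule on Order, leaving the asked answer as it is
  enum Channel (field channel in record Order): symbol HIGH added -> affects forward compatibility only, which is not asked
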